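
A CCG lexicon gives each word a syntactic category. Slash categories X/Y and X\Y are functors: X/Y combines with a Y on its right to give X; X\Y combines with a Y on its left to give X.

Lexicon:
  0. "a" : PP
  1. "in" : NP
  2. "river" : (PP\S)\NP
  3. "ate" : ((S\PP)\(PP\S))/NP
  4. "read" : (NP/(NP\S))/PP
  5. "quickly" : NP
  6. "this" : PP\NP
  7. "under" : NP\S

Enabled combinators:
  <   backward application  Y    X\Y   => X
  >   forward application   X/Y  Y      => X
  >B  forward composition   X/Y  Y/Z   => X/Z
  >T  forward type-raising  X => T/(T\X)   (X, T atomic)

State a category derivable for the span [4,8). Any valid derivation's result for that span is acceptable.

NP

[0,8] S   <
  [0,1] "a" : PP
  [1,8] S\PP   <
    [1,3] PP\S   <
      [1,2] "in" : NP
      [2,3] "river" : (PP\S)\NP
    [3,8] (S\PP)\(PP\S)   >
      [3,4] "ate" : ((S\PP)\(PP\S))/NP
      [4,8] NP   >
        [4,7] NP/(NP\S)   >
          [4,5] "read" : (NP/(NP\S))/PP
          [5,7] PP   <
            [5,6] "quickly" : NP
            [6,7] "this" : PP\NP
        [7,8] "under" : NP\S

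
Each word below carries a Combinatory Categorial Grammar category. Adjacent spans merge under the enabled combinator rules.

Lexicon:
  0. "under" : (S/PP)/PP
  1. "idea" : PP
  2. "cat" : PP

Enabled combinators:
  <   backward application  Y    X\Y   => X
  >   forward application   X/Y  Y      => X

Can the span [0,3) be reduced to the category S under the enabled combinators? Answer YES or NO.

[0,3] S   >
  [0,2] S/PP   >
    [0,1] "under" : (S/PP)/PP
    [1,2] "idea" : PP
  [2,3] "cat" : PP

YES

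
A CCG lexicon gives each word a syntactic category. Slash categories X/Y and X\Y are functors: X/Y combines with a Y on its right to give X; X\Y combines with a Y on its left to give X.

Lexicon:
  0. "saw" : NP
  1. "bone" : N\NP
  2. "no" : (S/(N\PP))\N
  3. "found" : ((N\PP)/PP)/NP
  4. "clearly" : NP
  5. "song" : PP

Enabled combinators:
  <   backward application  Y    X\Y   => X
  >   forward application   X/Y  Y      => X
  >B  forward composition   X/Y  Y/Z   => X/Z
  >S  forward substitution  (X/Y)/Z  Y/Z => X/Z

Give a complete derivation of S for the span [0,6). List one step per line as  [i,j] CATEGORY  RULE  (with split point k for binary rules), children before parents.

[0,6] S   >
  [0,3] S/(N\PP)   <
    [0,2] N   <
      [0,1] "saw" : NP
      [1,2] "bone" : N\NP
    [2,3] "no" : (S/(N\PP))\N
  [3,6] N\PP   >
    [3,5] (N\PP)/PP   >
      [3,4] "found" : ((N\PP)/PP)/NP
      [4,5] "clearly" : NP
    [5,6] "song" : PP

[0,1] NP  lex  "saw"
[1,2] N\NP  lex  "bone"
[0,2] N  <  k=1
[2,3] (S/(N\PP))\N  lex  "no"
[0,3] S/(N\PP)  <  k=2
[3,4] ((N\PP)/PP)/NP  lex  "found"
[4,5] NP  lex  "clearly"
[3,5] (N\PP)/PP  >  k=4
[5,6] PP  lex  "song"
[3,6] N\PP  >  k=5
[0,6] S  >  k=3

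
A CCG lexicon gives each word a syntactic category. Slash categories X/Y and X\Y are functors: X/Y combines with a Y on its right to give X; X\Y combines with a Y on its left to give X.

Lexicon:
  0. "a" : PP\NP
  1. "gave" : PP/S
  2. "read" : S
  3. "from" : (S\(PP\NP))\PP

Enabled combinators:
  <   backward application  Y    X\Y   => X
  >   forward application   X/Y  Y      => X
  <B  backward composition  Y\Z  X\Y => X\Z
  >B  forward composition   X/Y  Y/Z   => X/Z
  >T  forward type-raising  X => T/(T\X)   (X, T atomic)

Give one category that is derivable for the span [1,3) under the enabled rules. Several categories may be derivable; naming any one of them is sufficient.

[0,4] S   <
  [0,1] "a" : PP\NP
  [1,4] S\(PP\NP)   <
    [1,3] PP   >
      [1,2] "gave" : PP/S
      [2,3] "read" : S
    [3,4] "from" : (S\(PP\NP))\PP

PP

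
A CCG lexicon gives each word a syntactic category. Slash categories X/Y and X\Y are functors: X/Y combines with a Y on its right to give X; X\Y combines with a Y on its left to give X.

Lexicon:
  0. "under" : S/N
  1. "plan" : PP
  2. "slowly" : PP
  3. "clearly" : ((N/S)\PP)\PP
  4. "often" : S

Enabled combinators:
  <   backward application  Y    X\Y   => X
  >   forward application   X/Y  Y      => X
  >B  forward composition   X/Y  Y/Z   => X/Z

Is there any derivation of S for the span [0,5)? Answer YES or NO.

YES

[0,5] S   >
  [0,1] "under" : S/N
  [1,5] N   >
    [1,4] N/S   <
      [1,2] "plan" : PP
      [2,4] (N/S)\PP   <
        [2,3] "slowly" : PP
        [3,4] "clearly" : ((N/S)\PP)\PP
    [4,5] "often" : S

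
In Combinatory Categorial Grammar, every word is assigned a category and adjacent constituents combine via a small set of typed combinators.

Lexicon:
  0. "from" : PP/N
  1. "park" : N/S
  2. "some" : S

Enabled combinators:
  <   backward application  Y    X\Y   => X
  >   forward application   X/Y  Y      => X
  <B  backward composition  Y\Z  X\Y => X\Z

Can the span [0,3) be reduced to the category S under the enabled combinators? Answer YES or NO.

PP/N N/S S
CKY chart[0,3] = {PP}; S ∉ chart

NO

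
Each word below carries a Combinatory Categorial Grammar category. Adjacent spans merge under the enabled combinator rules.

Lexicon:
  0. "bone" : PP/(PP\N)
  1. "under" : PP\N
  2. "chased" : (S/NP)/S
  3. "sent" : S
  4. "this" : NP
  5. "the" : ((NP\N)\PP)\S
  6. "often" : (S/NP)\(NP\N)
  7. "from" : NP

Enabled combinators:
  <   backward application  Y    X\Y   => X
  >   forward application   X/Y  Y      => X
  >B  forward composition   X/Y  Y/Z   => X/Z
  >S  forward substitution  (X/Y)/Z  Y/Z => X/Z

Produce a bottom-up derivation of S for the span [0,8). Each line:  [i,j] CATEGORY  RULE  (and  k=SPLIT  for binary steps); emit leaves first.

[0,1] PP/(PP\N)  lex  "bone"
[1,2] PP\N  lex  "under"
[0,2] PP  >  k=1
[2,3] (S/NP)/S  lex  "chased"
[3,4] S  lex  "sent"
[2,4] S/NP  >  k=3
[4,5] NP  lex  "this"
[2,5] S  >  k=4
[5,6] ((NP\N)\PP)\S  lex  "the"
[2,6] (NP\N)\PP  <  k=5
[0,6] NP\N  <  k=2
[6,7] (S/NP)\(NP\N)  lex  "often"
[0,7] S/NP  <  k=6
[7,8] NP  lex  "from"
[0,8] S  >  k=7

[0,8] S   >
  [0,7] S/NP   <
    [0,6] NP\N   <
      [0,2] PP   >
        [0,1] "bone" : PP/(PP\N)
        [1,2] "under" : PP\N
      [2,6] (NP\N)\PP   <
        [2,5] S   >
          [2,4] S/NP   >
            [2,3] "chased" : (S/NP)/S
            [3,4] "sent" : S
          [4,5] "this" : NP
        [5,6] "the" : ((NP\N)\PP)\S
    [6,7] "often" : (S/NP)\(NP\N)
  [7,8] "from" : NP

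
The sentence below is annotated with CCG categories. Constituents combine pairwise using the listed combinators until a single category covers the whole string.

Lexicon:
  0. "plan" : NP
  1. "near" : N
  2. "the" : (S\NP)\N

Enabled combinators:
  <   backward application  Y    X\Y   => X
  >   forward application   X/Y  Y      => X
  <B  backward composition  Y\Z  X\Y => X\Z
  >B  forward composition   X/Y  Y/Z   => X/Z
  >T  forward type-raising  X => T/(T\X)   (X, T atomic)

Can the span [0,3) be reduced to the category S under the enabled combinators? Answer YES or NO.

YES

[0,3] S   <
  [0,1] "plan" : NP
  [1,3] S\NP   <
    [1,2] "near" : N
    [2,3] "the" : (S\NP)\N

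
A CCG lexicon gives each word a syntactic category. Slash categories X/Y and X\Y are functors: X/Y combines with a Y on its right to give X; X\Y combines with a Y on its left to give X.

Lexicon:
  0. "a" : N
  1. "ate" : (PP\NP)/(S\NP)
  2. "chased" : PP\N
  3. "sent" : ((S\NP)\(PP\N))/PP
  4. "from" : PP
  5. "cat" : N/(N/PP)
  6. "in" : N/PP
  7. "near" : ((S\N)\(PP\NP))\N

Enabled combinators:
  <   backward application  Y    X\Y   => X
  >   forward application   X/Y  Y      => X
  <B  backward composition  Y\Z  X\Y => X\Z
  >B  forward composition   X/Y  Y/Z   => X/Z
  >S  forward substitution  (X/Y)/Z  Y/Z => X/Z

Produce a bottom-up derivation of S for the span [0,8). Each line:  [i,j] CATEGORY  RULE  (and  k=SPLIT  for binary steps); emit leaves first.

[0,8] S   <
  [0,1] "a" : N
  [1,8] S\N   <
    [1,5] PP\NP   >
      [1,2] "ate" : (PP\NP)/(S\NP)
      [2,5] S\NP   <
        [2,3] "chased" : PP\N
        [3,5] (S\NP)\(PP\N)   >
          [3,4] "sent" : ((S\NP)\(PP\N))/PP
          [4,5] "from" : PP
    [5,8] (S\N)\(PP\NP)   <
      [5,7] N   >
        [5,6] "cat" : N/(N/PP)
        [6,7] "in" : N/PP
      [7,8] "near" : ((S\N)\(PP\NP))\N

[0,1] N  lex  "a"
[1,2] (PP\NP)/(S\NP)  lex  "ate"
[2,3] PP\N  lex  "chased"
[3,4] ((S\NP)\(PP\N))/PP  lex  "sent"
[4,5] PP  lex  "from"
[3,5] (S\NP)\(PP\N)  >  k=4
[2,5] S\NP  <  k=3
[1,5] PP\NP  >  k=2
[5,6] N/(N/PP)  lex  "cat"
[6,7] N/PP  lex  "in"
[5,7] N  >  k=6
[7,8] ((S\N)\(PP\NP))\N  lex  "near"
[5,8] (S\N)\(PP\NP)  <  k=7
[1,8] S\N  <  k=5
[0,8] S  <  k=1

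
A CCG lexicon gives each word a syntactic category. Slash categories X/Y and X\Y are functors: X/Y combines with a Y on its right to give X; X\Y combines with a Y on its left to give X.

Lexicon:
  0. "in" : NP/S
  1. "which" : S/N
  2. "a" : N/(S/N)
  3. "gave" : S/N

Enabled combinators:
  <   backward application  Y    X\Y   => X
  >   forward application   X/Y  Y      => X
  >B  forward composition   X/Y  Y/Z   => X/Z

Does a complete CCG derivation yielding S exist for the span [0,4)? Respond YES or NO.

NO

NP/S S/N N/(S/N) S/N
CKY chart[0,4] = {NP}; S ∉ chart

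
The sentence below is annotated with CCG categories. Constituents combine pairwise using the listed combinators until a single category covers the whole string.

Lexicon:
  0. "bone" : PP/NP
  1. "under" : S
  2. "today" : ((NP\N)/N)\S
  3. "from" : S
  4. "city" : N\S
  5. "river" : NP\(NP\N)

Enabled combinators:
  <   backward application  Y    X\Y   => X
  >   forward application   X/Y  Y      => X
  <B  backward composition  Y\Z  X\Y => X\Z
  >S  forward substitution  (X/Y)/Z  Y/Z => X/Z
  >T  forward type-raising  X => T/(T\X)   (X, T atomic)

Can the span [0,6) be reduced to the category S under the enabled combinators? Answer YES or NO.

PP/NP S ((NP\N)/N)\S S N\S NP\(NP\N)
CKY chart[0,6] = {N/(N\PP), NP/(NP\PP), PP, PP/(PP\PP), S/(S\PP)}; S ∉ chart

NO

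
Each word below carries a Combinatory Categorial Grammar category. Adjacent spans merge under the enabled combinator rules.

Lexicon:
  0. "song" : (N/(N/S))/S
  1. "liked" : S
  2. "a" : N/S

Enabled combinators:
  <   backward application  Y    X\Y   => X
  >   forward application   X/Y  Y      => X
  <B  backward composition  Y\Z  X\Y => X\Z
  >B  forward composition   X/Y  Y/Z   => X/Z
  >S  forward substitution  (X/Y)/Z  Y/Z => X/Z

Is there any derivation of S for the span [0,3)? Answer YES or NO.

NO

(N/(N/S))/S S N/S
CKY chart[0,3] = {N}; S ∉ chart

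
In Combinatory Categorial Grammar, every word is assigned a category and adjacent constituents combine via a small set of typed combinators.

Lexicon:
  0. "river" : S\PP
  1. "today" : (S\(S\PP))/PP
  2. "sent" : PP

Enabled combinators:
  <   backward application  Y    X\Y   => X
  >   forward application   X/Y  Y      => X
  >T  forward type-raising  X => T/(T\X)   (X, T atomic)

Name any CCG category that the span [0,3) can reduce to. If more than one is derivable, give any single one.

S

[0,3] S   <
  [0,1] "river" : S\PP
  [1,3] S\(S\PP)   >
    [1,2] "today" : (S\(S\PP))/PP
    [2,3] "sent" : PP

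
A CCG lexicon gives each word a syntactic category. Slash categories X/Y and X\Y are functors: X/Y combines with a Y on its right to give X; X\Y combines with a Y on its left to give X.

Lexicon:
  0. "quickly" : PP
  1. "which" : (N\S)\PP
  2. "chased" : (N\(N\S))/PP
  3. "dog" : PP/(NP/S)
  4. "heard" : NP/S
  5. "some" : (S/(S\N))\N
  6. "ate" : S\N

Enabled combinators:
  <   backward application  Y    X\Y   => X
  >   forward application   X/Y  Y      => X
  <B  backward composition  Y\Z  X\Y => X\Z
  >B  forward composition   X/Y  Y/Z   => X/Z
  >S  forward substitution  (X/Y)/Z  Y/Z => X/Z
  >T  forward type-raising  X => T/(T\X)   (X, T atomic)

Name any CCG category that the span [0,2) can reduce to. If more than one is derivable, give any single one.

N\S

[0,7] S   >
  [0,6] S/(S\N)   <
    [0,5] N   <
      [0,2] N\S   <
        [0,1] "quickly" : PP
        [1,2] "which" : (N\S)\PP
      [2,5] N\(N\S)   >
        [2,3] "chased" : (N\(N\S))/PP
        [3,5] PP   >
          [3,4] "dog" : PP/(NP/S)
          [4,5] "heard" : NP/S
    [5,6] "some" : (S/(S\N))\N
  [6,7] "ate" : S\N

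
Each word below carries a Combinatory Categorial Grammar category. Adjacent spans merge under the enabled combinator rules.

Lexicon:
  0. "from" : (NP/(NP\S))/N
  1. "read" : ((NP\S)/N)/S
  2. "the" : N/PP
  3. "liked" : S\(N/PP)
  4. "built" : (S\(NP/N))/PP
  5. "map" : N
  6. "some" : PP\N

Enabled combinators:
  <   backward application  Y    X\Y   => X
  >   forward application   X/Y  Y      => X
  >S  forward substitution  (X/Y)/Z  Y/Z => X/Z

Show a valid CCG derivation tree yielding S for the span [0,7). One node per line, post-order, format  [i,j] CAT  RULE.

[0,7] S   <
  [0,4] NP/N   >S
    [0,1] "from" : (NP/(NP\S))/N
    [1,4] (NP\S)/N   >
      [1,2] "read" : ((NP\S)/N)/S
      [2,4] S   <
        [2,3] "the" : N/PP
        [3,4] "liked" : S\(N/PP)
  [4,7] S\(NP/N)   >
    [4,5] "built" : (S\(NP/N))/PP
    [5,7] PP   <
      [5,6] "map" : N
      [6,7] "some" : PP\N

[0,1] (NP/(NP\S))/N  lex  "from"
[1,2] ((NP\S)/N)/S  lex  "read"
[2,3] N/PP  lex  "the"
[3,4] S\(N/PP)  lex  "liked"
[2,4] S  <  k=3
[1,4] (NP\S)/N  >  k=2
[0,4] NP/N  >S  k=1
[4,5] (S\(NP/N))/PP  lex  "built"
[5,6] N  lex  "map"
[6,7] PP\N  lex  "some"
[5,7] PP  <  k=6
[4,7] S\(NP/N)  >  k=5
[0,7] S  <  k=4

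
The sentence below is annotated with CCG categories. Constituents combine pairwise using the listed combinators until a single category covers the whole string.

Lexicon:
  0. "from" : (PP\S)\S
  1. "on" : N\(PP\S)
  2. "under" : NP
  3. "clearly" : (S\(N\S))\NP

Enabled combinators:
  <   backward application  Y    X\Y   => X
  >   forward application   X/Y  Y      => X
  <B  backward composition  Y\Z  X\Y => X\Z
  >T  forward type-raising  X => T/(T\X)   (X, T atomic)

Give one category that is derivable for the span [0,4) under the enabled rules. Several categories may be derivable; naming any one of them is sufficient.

S

[0,4] S   <
  [0,2] N\S   <B
    [0,1] "from" : (PP\S)\S
    [1,2] "on" : N\(PP\S)
  [2,4] S\(N\S)   <
    [2,3] "under" : NP
    [3,4] "clearly" : (S\(N\S))\NP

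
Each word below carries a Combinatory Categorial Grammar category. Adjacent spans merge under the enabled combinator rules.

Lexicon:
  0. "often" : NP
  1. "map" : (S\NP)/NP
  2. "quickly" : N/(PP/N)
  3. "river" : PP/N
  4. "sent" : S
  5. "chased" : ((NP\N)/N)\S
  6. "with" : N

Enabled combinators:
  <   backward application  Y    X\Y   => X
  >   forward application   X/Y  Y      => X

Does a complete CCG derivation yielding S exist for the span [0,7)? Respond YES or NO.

[0,7] S   <
  [0,1] "often" : NP
  [1,7] S\NP   >
    [1,2] "map" : (S\NP)/NP
    [2,7] NP   <
      [2,4] N   >
        [2,3] "quickly" : N/(PP/N)
        [3,4] "river" : PP/N
      [4,7] NP\N   >
        [4,6] (NP\N)/N   <
          [4,5] "sent" : S
          [5,6] "chased" : ((NP\N)/N)\S
        [6,7] "with" : N

YES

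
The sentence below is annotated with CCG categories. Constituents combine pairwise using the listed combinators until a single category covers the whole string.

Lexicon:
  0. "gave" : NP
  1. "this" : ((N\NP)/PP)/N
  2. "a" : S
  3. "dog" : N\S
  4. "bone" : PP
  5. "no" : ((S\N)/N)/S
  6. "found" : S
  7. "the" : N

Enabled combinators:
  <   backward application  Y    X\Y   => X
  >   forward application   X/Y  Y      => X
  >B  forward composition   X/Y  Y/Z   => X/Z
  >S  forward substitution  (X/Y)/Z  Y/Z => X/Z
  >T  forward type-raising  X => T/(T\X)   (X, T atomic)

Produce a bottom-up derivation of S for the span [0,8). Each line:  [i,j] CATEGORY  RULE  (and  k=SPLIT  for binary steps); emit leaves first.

[0,1] NP  lex  "gave"
[0,1] N/(N\NP)  >T
[1,2] ((N\NP)/PP)/N  lex  "this"
[2,3] S  lex  "a"
[3,4] N\S  lex  "dog"
[2,4] N  <  k=3
[1,4] (N\NP)/PP  >  k=2
[4,5] PP  lex  "bone"
[1,5] N\NP  >  k=4
[0,5] N  >  k=1
[5,6] ((S\N)/N)/S  lex  "no"
[6,7] S  lex  "found"
[5,7] (S\N)/N  >  k=6
[7,8] N  lex  "the"
[5,8] S\N  >  k=7
[0,8] S  <  k=5

[0,8] S   <
  [0,5] N   >
    [0,1] N/(N\NP)   >T
      [0,1] "gave" : NP
    [1,5] N\NP   >
      [1,4] (N\NP)/PP   >
        [1,2] "this" : ((N\NP)/PP)/N
        [2,4] N   <
          [2,3] "a" : S
          [3,4] "dog" : N\S
      [4,5] "bone" : PP
  [5,8] S\N   >
    [5,7] (S\N)/N   >
      [5,6] "no" : ((S\N)/N)/S
      [6,7] "found" : S
    [7,8] "the" : N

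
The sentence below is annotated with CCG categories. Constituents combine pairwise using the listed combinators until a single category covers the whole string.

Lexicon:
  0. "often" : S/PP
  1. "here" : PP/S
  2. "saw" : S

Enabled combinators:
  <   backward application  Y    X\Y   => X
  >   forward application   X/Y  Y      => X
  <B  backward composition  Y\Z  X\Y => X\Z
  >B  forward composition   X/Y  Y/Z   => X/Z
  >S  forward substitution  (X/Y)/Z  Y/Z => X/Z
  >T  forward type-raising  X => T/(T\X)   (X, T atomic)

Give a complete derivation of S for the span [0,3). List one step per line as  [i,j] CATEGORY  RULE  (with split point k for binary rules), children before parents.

[0,3] S   >
  [0,1] "often" : S/PP
  [1,3] PP   >
    [1,2] "here" : PP/S
    [2,3] "saw" : S

[0,1] S/PP  lex  "often"
[1,2] PP/S  lex  "here"
[2,3] S  lex  "saw"
[1,3] PP  >  k=2
[0,3] S  >  k=1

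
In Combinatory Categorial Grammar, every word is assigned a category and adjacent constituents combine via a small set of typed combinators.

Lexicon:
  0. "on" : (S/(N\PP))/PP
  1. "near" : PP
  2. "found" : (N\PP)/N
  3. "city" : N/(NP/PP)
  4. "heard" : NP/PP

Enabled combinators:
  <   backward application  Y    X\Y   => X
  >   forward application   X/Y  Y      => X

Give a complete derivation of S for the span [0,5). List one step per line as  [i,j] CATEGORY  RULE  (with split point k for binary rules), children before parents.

[0,5] S   >
  [0,2] S/(N\PP)   >
    [0,1] "on" : (S/(N\PP))/PP
    [1,2] "near" : PP
  [2,5] N\PP   >
    [2,3] "found" : (N\PP)/N
    [3,5] N   >
      [3,4] "city" : N/(NP/PP)
      [4,5] "heard" : NP/PP

[0,1] (S/(N\PP))/PP  lex  "on"
[1,2] PP  lex  "near"
[0,2] S/(N\PP)  >  k=1
[2,3] (N\PP)/N  lex  "found"
[3,4] N/(NP/PP)  lex  "city"
[4,5] NP/PP  lex  "heard"
[3,5] N  >  k=4
[2,5] N\PP  >  k=3
[0,5] S  >  k=2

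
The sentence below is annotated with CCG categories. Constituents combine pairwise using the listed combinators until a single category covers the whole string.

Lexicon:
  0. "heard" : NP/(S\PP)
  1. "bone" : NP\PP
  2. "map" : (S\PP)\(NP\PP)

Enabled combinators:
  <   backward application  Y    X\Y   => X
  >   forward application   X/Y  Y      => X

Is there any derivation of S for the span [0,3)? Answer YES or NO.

NO

NP/(S\PP) NP\PP (S\PP)\(NP\PP)
CKY chart[0,3] = {NP}; S ∉ chart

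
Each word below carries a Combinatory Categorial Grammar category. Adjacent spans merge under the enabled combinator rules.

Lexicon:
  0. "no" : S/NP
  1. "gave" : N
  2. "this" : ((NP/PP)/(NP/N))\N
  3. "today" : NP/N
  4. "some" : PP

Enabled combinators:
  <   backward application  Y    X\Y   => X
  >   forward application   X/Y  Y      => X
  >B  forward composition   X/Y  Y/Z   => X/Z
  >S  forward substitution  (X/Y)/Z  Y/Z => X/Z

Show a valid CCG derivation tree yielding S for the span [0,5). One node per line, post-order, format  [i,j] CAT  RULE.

[0,5] S   >
  [0,1] "no" : S/NP
  [1,5] NP   >
    [1,4] NP/PP   >
      [1,3] (NP/PP)/(NP/N)   <
        [1,2] "gave" : N
        [2,3] "this" : ((NP/PP)/(NP/N))\N
      [3,4] "today" : NP/N
    [4,5] "some" : PP

[0,1] S/NP  lex  "no"
[1,2] N  lex  "gave"
[2,3] ((NP/PP)/(NP/N))\N  lex  "this"
[1,3] (NP/PP)/(NP/N)  <  k=2
[3,4] NP/N  lex  "today"
[1,4] NP/PP  >  k=3
[4,5] PP  lex  "some"
[1,5] NP  >  k=4
[0,5] S  >  k=1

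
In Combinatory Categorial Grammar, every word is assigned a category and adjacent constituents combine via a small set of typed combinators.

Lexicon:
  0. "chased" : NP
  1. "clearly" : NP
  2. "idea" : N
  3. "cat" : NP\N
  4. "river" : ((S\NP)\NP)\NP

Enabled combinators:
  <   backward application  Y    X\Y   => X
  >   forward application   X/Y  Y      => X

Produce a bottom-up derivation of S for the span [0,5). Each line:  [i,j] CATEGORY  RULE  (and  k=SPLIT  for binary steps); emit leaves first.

[0,1] NP  lex  "chased"
[1,2] NP  lex  "clearly"
[2,3] N  lex  "idea"
[3,4] NP\N  lex  "cat"
[2,4] NP  <  k=3
[4,5] ((S\NP)\NP)\NP  lex  "river"
[2,5] (S\NP)\NP  <  k=4
[1,5] S\NP  <  k=2
[0,5] S  <  k=1

[0,5] S   <
  [0,1] "chased" : NP
  [1,5] S\NP   <
    [1,2] "clearly" : NP
    [2,5] (S\NP)\NP   <
      [2,4] NP   <
        [2,3] "idea" : N
        [3,4] "cat" : NP\N
      [4,5] "river" : ((S\NP)\NP)\NP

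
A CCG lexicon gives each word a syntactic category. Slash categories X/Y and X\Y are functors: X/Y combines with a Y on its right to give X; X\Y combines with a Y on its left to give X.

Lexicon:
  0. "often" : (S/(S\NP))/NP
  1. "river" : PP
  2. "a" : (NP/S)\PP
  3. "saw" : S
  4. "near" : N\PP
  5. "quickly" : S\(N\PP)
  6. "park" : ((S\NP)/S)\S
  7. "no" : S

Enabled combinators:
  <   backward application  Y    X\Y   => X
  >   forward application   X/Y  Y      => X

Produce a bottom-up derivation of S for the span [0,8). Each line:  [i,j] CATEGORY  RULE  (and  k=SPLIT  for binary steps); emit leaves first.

[0,8] S   >
  [0,4] S/(S\NP)   >
    [0,1] "often" : (S/(S\NP))/NP
    [1,4] NP   >
      [1,3] NP/S   <
        [1,2] "river" : PP
        [2,3] "a" : (NP/S)\PP
      [3,4] "saw" : S
  [4,8] S\NP   >
    [4,7] (S\NP)/S   <
      [4,6] S   <
        [4,5] "near" : N\PP
        [5,6] "quickly" : S\(N\PP)
      [6,7] "park" : ((S\NP)/S)\S
    [7,8] "no" : S

[0,1] (S/(S\NP))/NP  lex  "often"
[1,2] PP  lex  "river"
[2,3] (NP/S)\PP  lex  "a"
[1,3] NP/S  <  k=2
[3,4] S  lex  "saw"
[1,4] NP  >  k=3
[0,4] S/(S\NP)  >  k=1
[4,5] N\PP  lex  "near"
[5,6] S\(N\PP)  lex  "quickly"
[4,6] S  <  k=5
[6,7] ((S\NP)/S)\S  lex  "park"
[4,7] (S\NP)/S  <  k=6
[7,8] S  lex  "no"
[4,8] S\NP  >  k=7
[0,8] S  >  k=4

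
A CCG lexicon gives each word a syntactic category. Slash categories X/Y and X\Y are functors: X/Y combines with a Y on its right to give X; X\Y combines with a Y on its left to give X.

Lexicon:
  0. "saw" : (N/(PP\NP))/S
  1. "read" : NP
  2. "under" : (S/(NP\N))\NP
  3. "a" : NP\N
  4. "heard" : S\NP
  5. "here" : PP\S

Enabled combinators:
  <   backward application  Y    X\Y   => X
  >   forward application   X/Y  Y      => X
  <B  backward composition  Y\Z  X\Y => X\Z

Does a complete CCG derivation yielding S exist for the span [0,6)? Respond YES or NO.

(N/(PP\NP))/S NP (S/(NP\N))\NP NP\N S\NP PP\S
CKY chart[0,6] = {N}; S ∉ chart

NO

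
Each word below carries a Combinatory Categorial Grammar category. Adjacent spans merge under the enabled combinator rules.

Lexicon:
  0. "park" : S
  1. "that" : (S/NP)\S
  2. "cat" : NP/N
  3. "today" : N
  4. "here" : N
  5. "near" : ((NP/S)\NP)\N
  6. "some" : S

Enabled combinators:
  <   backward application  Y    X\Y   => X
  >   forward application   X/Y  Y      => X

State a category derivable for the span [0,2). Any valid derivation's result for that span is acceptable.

S/NP

[0,7] S   >
  [0,2] S/NP   <
    [0,1] "park" : S
    [1,2] "that" : (S/NP)\S
  [2,7] NP   >
    [2,6] NP/S   <
      [2,4] NP   >
        [2,3] "cat" : NP/N
        [3,4] "today" : N
      [4,6] (NP/S)\NP   <
        [4,5] "here" : N
        [5,6] "near" : ((NP/S)\NP)\N
    [6,7] "some" : S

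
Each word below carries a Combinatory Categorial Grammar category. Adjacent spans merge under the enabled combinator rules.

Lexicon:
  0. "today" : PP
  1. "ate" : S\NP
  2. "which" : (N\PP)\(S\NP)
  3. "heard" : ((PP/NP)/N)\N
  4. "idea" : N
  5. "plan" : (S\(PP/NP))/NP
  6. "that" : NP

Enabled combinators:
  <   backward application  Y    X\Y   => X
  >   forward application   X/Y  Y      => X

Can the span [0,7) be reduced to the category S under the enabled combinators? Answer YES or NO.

[0,7] S   <
  [0,5] PP/NP   >
    [0,4] (PP/NP)/N   <
      [0,3] N   <
        [0,1] "today" : PP
        [1,3] N\PP   <
          [1,2] "ate" : S\NP
          [2,3] "which" : (N\PP)\(S\NP)
      [3,4] "heard" : ((PP/NP)/N)\N
    [4,5] "idea" : N
  [5,7] S\(PP/NP)   >
    [5,6] "plan" : (S\(PP/NP))/NP
    [6,7] "that" : NP

YES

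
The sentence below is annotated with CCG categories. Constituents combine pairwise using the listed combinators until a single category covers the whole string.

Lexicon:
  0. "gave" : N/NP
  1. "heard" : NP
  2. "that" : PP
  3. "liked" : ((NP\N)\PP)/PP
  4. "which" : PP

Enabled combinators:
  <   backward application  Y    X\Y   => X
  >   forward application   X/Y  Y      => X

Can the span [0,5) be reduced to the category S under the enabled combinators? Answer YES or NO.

NO

N/NP NP PP ((NP\N)\PP)/PP PP
CKY chart[0,5] = {NP}; S ∉ chart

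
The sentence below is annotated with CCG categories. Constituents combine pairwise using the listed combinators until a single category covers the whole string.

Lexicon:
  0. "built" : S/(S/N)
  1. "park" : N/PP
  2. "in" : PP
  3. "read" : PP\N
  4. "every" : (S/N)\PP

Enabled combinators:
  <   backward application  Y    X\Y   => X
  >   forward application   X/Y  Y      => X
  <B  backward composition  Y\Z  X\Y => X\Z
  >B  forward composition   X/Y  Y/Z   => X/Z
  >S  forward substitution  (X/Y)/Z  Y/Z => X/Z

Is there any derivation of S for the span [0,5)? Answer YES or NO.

[0,5] S   >
  [0,1] "built" : S/(S/N)
  [1,5] S/N   <
    [1,4] PP   <
      [1,3] N   >
        [1,2] "park" : N/PP
        [2,3] "in" : PP
      [3,4] "read" : PP\N
    [4,5] "every" : (S/N)\PP

YES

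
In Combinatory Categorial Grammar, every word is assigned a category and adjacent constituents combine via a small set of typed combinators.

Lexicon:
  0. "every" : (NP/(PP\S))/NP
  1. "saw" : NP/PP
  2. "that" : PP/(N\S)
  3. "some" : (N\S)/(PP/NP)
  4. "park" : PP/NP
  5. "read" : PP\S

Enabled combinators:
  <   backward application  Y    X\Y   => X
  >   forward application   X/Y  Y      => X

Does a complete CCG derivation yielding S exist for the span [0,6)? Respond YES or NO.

NO

(NP/(PP\S))/NP NP/PP PP/(N\S) (N\S)/(PP/NP) PP/NP PP\S
CKY chart[0,6] = {NP}; S ∉ chart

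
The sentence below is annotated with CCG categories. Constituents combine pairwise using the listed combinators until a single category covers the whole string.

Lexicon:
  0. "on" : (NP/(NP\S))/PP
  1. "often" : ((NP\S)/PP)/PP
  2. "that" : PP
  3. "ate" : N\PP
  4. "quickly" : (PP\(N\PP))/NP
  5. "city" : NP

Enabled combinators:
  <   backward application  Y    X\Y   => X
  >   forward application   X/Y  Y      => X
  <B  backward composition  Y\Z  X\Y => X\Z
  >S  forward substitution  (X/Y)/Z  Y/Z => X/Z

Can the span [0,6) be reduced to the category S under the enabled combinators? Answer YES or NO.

(NP/(NP\S))/PP ((NP\S)/PP)/PP PP N\PP (PP\(N\PP))/NP NP
CKY chart[0,6] = {NP}; S ∉ chart

NO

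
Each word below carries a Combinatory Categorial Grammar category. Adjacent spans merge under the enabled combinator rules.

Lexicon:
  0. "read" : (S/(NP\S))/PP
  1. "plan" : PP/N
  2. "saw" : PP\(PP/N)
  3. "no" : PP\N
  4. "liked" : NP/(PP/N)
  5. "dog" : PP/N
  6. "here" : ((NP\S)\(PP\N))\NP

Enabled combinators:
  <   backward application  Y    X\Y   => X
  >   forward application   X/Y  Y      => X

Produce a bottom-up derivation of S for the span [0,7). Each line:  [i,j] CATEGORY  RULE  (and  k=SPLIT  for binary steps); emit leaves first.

[0,1] (S/(NP\S))/PP  lex  "read"
[1,2] PP/N  lex  "plan"
[2,3] PP\(PP/N)  lex  "saw"
[1,3] PP  <  k=2
[0,3] S/(NP\S)  >  k=1
[3,4] PP\N  lex  "no"
[4,5] NP/(PP/N)  lex  "liked"
[5,6] PP/N  lex  "dog"
[4,6] NP  >  k=5
[6,7] ((NP\S)\(PP\N))\NP  lex  "here"
[4,7] (NP\S)\(PP\N)  <  k=6
[3,7] NP\S  <  k=4
[0,7] S  >  k=3

[0,7] S   >
  [0,3] S/(NP\S)   >
    [0,1] "read" : (S/(NP\S))/PP
    [1,3] PP   <
      [1,2] "plan" : PP/N
      [2,3] "saw" : PP\(PP/N)
  [3,7] NP\S   <
    [3,4] "no" : PP\N
    [4,7] (NP\S)\(PP\N)   <
      [4,6] NP   >
        [4,5] "liked" : NP/(PP/N)
        [5,6] "dog" : PP/N
      [6,7] "here" : ((NP\S)\(PP\N))\NP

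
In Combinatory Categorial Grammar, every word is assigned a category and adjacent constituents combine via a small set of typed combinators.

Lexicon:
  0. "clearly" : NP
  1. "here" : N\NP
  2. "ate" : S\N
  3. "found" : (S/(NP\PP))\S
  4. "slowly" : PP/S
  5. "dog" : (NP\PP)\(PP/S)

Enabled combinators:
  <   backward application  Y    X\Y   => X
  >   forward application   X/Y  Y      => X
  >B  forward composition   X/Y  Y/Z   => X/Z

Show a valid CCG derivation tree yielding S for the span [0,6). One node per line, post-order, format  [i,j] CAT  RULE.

[0,1] NP  lex  "clearly"
[1,2] N\NP  lex  "here"
[0,2] N  <  k=1
[2,3] S\N  lex  "ate"
[0,3] S  <  k=2
[3,4] (S/(NP\PP))\S  lex  "found"
[0,4] S/(NP\PP)  <  k=3
[4,5] PP/S  lex  "slowly"
[5,6] (NP\PP)\(PP/S)  lex  "dog"
[4,6] NP\PP  <  k=5
[0,6] S  >  k=4

[0,6] S   >
  [0,4] S/(NP\PP)   <
    [0,3] S   <
      [0,2] N   <
        [0,1] "clearly" : NP
        [1,2] "here" : N\NP
      [2,3] "ate" : S\N
    [3,4] "found" : (S/(NP\PP))\S
  [4,6] NP\PP   <
    [4,5] "slowly" : PP/S
    [5,6] "dog" : (NP\PP)\(PP/S)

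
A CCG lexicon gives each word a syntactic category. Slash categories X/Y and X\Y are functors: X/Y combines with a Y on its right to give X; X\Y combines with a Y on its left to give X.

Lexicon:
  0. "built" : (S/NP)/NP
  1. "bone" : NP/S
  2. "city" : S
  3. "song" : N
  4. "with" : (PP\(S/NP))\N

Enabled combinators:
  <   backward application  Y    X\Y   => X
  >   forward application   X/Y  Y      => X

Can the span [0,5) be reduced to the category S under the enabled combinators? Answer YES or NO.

(S/NP)/NP NP/S S N (PP\(S/NP))\N
CKY chart[0,5] = {PP}; S ∉ chart

NO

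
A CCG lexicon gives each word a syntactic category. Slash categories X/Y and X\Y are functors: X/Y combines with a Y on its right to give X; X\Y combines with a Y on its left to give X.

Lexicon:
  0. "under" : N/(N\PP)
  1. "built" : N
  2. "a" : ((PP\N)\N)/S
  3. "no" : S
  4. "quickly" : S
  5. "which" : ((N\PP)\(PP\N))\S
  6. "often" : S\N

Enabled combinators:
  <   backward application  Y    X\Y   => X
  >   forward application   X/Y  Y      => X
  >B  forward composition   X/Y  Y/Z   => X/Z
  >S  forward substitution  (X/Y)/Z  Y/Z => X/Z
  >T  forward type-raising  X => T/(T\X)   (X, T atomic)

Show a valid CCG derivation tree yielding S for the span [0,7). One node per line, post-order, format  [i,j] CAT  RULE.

[0,1] N/(N\PP)  lex  "under"
[1,2] N  lex  "built"
[2,3] ((PP\N)\N)/S  lex  "a"
[3,4] S  lex  "no"
[2,4] (PP\N)\N  >  k=3
[1,4] PP\N  <  k=2
[4,5] S  lex  "quickly"
[5,6] ((N\PP)\(PP\N))\S  lex  "which"
[4,6] (N\PP)\(PP\N)  <  k=5
[1,6] N\PP  <  k=4
[0,6] N  >  k=1
[6,7] S\N  lex  "often"
[0,7] S  <  k=6

[0,7] S   <
  [0,6] N   >
    [0,1] "under" : N/(N\PP)
    [1,6] N\PP   <
      [1,4] PP\N   <
        [1,2] "built" : N
        [2,4] (PP\N)\N   >
          [2,3] "a" : ((PP\N)\N)/S
          [3,4] "no" : S
      [4,6] (N\PP)\(PP\N)   <
        [4,5] "quickly" : S
        [5,6] "which" : ((N\PP)\(PP\N))\S
  [6,7] "often" : S\N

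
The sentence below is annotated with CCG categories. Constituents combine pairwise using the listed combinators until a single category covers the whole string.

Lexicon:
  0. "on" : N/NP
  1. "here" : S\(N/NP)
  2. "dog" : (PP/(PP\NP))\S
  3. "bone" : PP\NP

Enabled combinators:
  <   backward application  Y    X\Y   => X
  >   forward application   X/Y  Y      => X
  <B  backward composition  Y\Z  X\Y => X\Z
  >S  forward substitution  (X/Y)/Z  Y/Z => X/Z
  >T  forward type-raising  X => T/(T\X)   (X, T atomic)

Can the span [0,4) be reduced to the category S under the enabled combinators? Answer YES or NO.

N/NP S\(N/NP) (PP/(PP\NP))\S PP\NP
CKY chart[0,4] = {N/(N\PP), NP/(NP\PP), PP, PP/(PP\PP), S/(S\PP)}; S ∉ chart

NO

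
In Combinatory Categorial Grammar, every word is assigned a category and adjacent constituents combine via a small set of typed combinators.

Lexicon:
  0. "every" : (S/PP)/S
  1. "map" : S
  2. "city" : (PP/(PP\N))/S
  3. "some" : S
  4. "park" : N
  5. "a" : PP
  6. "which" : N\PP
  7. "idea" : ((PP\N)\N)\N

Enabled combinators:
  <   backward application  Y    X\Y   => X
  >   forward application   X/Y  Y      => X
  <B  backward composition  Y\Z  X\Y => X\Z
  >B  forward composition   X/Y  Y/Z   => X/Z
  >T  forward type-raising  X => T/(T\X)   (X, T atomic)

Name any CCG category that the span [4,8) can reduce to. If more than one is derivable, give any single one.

PP\N

[0,8] S   >
  [0,2] S/PP   >
    [0,1] "every" : (S/PP)/S
    [1,2] "map" : S
  [2,8] PP   >
    [2,4] PP/(PP\N)   >
      [2,3] "city" : (PP/(PP\N))/S
      [3,4] "some" : S
    [4,8] PP\N   <
      [4,5] "park" : N
      [5,8] (PP\N)\N   <
        [5,7] N   >
          [5,6] N/(N\PP)   >T
            [5,6] "a" : PP
          [6,7] "which" : N\PP
        [7,8] "idea" : ((PP\N)\N)\N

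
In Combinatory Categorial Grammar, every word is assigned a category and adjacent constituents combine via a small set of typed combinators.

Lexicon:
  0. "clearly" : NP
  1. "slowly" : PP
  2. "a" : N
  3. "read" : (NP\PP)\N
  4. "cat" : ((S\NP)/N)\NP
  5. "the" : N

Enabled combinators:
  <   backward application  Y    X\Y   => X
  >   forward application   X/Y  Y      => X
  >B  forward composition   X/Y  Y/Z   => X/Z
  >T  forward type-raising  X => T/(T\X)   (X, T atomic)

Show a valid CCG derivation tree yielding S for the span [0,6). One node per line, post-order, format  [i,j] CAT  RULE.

[0,1] NP  lex  "clearly"
[1,2] PP  lex  "slowly"
[2,3] N  lex  "a"
[3,4] (NP\PP)\N  lex  "read"
[2,4] NP\PP  <  k=3
[1,4] NP  <  k=2
[4,5] ((S\NP)/N)\NP  lex  "cat"
[1,5] (S\NP)/N  <  k=4
[5,6] N  lex  "the"
[1,6] S\NP  >  k=5
[0,6] S  <  k=1

[0,6] S   <
  [0,1] "clearly" : NP
  [1,6] S\NP   >
    [1,5] (S\NP)/N   <
      [1,4] NP   <
        [1,2] "slowly" : PP
        [2,4] NP\PP   <
          [2,3] "a" : N
          [3,4] "read" : (NP\PP)\N
      [4,5] "cat" : ((S\NP)/N)\NP
    [5,6] "the" : N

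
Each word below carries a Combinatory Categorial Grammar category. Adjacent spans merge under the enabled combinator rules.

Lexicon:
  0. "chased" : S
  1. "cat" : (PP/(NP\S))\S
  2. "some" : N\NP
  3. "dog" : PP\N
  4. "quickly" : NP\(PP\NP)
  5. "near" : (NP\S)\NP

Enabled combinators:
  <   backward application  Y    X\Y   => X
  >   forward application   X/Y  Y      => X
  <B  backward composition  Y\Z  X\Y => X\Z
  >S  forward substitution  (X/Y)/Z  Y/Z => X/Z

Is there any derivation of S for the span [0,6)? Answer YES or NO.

S (PP/(NP\S))\S N\NP PP\N NP\(PP\NP) (NP\S)\NP
CKY chart[0,6] = {PP}; S ∉ chart

NO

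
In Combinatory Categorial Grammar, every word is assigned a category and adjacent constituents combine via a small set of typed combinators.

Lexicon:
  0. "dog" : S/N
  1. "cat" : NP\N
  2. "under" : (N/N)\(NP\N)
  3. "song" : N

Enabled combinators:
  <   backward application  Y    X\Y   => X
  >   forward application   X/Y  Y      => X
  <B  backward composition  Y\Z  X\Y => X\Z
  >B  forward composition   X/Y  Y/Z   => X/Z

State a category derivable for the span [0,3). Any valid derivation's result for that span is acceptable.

[0,4] S   >
  [0,3] S/N   >B
    [0,1] "dog" : S/N
    [1,3] N/N   <
      [1,2] "cat" : NP\N
      [2,3] "under" : (N/N)\(NP\N)
  [3,4] "song" : N

S/N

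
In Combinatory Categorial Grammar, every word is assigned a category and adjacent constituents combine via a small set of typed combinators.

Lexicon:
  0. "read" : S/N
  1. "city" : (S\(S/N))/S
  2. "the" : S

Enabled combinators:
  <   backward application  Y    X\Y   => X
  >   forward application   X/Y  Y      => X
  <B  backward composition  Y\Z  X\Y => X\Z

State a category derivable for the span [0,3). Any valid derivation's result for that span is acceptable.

[0,3] S   <
  [0,1] "read" : S/N
  [1,3] S\(S/N)   >
    [1,2] "city" : (S\(S/N))/S
    [2,3] "the" : S

S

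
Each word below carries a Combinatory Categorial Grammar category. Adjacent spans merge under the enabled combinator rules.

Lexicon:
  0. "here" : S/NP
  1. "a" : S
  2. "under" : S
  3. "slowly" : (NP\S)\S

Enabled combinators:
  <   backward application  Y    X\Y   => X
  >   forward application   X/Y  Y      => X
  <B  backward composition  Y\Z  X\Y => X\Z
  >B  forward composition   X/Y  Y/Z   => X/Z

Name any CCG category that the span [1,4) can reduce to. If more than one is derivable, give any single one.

NP

[0,4] S   >
  [0,1] "here" : S/NP
  [1,4] NP   <
    [1,2] "a" : S
    [2,4] NP\S   <
      [2,3] "under" : S
      [3,4] "slowly" : (NP\S)\S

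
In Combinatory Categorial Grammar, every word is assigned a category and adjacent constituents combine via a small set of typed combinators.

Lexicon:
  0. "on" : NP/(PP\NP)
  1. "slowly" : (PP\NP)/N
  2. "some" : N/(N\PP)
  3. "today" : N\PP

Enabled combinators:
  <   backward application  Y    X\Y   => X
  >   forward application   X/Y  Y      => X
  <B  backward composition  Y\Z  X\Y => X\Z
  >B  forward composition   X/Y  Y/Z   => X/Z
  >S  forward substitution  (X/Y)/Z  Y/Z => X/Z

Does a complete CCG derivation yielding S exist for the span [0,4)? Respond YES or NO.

NP/(PP\NP) (PP\NP)/N N/(N\PP) N\PP
CKY chart[0,4] = {NP}; S ∉ chart

NO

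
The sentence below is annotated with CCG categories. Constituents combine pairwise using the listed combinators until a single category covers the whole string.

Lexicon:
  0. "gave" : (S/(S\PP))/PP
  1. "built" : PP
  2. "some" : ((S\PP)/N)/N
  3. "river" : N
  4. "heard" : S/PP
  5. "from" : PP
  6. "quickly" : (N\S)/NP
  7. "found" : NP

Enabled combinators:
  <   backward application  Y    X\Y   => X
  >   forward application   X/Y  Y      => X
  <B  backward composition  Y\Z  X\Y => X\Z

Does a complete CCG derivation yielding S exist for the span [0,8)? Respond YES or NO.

YES

[0,8] S   >
  [0,2] S/(S\PP)   >
    [0,1] "gave" : (S/(S\PP))/PP
    [1,2] "built" : PP
  [2,8] S\PP   >
    [2,4] (S\PP)/N   >
      [2,3] "some" : ((S\PP)/N)/N
      [3,4] "river" : N
    [4,8] N   <
      [4,6] S   >
        [4,5] "heard" : S/PP
        [5,6] "from" : PP
      [6,8] N\S   >
        [6,7] "quickly" : (N\S)/NP
        [7,8] "found" : NP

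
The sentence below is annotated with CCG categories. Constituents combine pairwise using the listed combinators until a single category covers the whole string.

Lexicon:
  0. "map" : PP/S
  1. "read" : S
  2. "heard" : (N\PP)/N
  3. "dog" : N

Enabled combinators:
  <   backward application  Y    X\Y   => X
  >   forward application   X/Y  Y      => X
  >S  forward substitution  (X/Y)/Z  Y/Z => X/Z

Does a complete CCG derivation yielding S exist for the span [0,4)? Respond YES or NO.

PP/S S (N\PP)/N N
CKY chart[0,4] = {N}; S ∉ chart

NO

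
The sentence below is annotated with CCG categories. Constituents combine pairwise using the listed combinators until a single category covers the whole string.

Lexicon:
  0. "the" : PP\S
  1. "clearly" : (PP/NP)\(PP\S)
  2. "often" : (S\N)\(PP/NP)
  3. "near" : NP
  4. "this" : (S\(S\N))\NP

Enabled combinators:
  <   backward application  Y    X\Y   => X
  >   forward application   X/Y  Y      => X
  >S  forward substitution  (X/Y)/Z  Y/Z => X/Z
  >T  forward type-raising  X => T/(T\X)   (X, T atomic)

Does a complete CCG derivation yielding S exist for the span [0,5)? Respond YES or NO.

YES

[0,5] S   <
  [0,3] S\N   <
    [0,2] PP/NP   <
      [0,1] "the" : PP\S
      [1,2] "clearly" : (PP/NP)\(PP\S)
    [2,3] "often" : (S\N)\(PP/NP)
  [3,5] S\(S\N)   <
    [3,4] "near" : NP
    [4,5] "this" : (S\(S\N))\NP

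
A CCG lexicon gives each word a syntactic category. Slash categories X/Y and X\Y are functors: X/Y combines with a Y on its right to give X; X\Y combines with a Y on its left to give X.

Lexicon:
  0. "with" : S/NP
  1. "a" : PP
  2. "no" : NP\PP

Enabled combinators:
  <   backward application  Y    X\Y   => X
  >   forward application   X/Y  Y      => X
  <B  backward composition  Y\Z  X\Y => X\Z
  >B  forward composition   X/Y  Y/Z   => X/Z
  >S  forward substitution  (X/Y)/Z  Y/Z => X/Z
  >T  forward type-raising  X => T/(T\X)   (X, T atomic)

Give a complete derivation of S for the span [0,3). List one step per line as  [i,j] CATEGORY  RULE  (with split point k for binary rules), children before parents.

[0,1] S/NP  lex  "with"
[1,2] PP  lex  "a"
[1,2] NP/(NP\PP)  >T
[2,3] NP\PP  lex  "no"
[1,3] NP  >  k=2
[0,3] S  >  k=1

[0,3] S   >
  [0,1] "with" : S/NP
  [1,3] NP   >
    [1,2] NP/(NP\PP)   >T
      [1,2] "a" : PP
    [2,3] "no" : NP\PP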